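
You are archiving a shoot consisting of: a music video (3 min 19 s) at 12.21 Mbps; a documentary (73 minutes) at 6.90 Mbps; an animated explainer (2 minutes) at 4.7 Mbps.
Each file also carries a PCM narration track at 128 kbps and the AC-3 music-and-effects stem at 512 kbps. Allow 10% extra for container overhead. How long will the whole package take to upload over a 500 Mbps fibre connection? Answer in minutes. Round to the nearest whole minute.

1 minutes

Audio total: 128 + 512 = 640 kbps = 0.640 Mbps.
music video: 12.850 Mbps × 199 s × 1.10 = 2812.9 Mb
documentary: 7.540 Mbps × 4380 s × 1.10 = 36327.7 Mb
animated explainer: 5.340 Mbps × 120 s × 1.10 = 704.9 Mb
Total: 39845.5 Mb = 4980.7 MB.
At 500 Mbps: 39845.5 / 500 = 80 s ≈ 1.33 minutes.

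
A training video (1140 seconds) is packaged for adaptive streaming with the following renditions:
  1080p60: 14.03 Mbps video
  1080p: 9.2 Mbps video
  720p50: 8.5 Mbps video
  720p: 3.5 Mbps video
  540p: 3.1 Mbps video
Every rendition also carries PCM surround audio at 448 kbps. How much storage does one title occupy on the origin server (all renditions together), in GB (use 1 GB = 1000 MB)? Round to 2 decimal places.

5.78 GB

Audio: 448 kbps = 0.448 Mbps.
Sum of rendition bitrates: (14.03+0.448) + (9.2+0.448) + (8.5+0.448) + (3.5+0.448) + (3.1+0.448) = 40.570 Mbps.
× 1140 s = 46,250 Mb = 5,781 MB = 5.781 GB.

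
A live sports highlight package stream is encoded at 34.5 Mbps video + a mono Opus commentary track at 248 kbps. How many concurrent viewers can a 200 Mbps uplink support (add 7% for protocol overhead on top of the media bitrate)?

Audio: 248 kbps = 0.248 Mbps.
Per-viewer media rate: 34.748 Mbps.
On the wire with 7% overhead: 37.180 Mbps.
200 Mbps = 200.0 Mbps; 200.0 / 37.180 = 5.38 → 5 viewers.

5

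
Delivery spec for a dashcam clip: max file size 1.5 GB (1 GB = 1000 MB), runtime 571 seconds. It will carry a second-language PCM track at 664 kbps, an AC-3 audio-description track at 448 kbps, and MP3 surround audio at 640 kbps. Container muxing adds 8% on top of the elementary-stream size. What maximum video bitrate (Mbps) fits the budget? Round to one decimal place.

17.7 Mbps

Budget: 1.5 GB = 12000.0 Mb.
Stream payload after overhead: 12000.0 / 1.08 = 11111.1 Mb.
Total bitrate budget: 11111.1 Mb / 571 s = 19.459 Mbps.
Audio total: 664 + 448 + 640 = 1752 kbps = 1.752 Mbps.
Video: 19.459 − 1.752 = 17.707 Mbps.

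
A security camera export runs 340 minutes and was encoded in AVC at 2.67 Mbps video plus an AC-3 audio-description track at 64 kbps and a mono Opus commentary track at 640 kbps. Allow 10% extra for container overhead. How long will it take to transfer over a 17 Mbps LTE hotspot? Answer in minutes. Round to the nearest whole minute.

340 min = 20400 s
Audio total: 64 + 640 = 704 kbps = 0.704 Mbps.
Total bitrate: 3.374 Mbps.
File: 3.374 Mbps × 20400 s = 68829.6 Mb.
With 10% container overhead: ×1.10. → 75712.6 Mb.
At 17 Mbps: 75712.6 / 17 = 4453.7 s ≈ 74.2 minutes.

74 minutes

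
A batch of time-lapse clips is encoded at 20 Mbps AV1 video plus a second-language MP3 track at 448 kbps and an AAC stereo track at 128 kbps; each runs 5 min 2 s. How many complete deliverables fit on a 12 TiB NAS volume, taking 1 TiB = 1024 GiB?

16986

5 min 2 s = 302 s
Audio total: 448 + 128 = 576 kbps = 0.576 Mbps.
Total bitrate: 20.576 Mbps.
Per item: 20.576 Mbps × 302 s = 6,214 Mb = 776.7 MB.
Capacity: 12 TiB = 105,553,116 Mb; 16986.47 items → 16986 complete.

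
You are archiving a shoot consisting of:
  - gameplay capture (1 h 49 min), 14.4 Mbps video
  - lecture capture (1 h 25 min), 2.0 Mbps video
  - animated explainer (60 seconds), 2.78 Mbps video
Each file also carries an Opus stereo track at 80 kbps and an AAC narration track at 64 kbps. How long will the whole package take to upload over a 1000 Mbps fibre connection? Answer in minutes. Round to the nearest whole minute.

Audio total: 80 + 64 = 144 kbps = 0.144 Mbps.
gameplay capture: 14.544 Mbps × 6540 s = 95117.8 Mb
lecture capture: 2.144 Mbps × 5100 s = 10934.4 Mb
animated explainer: 2.924 Mbps × 60 s = 175.4 Mb
Total: 106227.6 Mb = 13278.5 MB.
At 1000 Mbps: 106227.6 / 1000 = 106 s ≈ 1.77 minutes.

2 minutes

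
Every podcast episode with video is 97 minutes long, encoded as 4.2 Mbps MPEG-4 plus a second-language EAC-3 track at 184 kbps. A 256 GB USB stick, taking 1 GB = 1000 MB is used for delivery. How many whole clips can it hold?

97 min = 5820 s
Audio: 184 kbps = 0.184 Mbps.
Total bitrate: 4.384 Mbps.
Per item: 4.384 Mbps × 5820 s = 25,515 Mb = 3,189 MB.
Capacity: 256 GB = 2,048,000 Mb; 80.27 items → 80 complete.

80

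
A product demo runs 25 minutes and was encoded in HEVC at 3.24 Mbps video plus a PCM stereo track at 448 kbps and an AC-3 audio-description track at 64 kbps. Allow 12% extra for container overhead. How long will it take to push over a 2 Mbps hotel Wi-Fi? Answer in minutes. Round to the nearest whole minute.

53 minutes

25 min = 1500 s
Audio total: 448 + 64 = 512 kbps = 0.512 Mbps.
Total bitrate: 3.752 Mbps.
File: 3.752 Mbps × 1500 s = 5628.0 Mb.
With 12% container overhead: ×1.12. → 6303.4 Mb.
At 2 Mbps: 6303.4 / 2 = 3151.7 s ≈ 52.5 minutes.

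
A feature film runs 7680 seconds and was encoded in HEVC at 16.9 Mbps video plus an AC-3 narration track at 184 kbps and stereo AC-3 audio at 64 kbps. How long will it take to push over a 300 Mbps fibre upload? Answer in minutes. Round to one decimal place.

Audio total: 184 + 64 = 248 kbps = 0.248 Mbps.
Total bitrate: 17.148 Mbps.
File: 17.148 Mbps × 7680 s = 131696.6 Mb.
At 300 Mbps: 131696.6 / 300 = 439.0 s ≈ 7.32 minutes.

7.3 minutes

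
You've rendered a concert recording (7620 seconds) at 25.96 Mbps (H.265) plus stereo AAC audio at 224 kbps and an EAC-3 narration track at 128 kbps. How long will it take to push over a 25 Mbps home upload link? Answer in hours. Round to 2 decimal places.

2.23 hours

Audio total: 224 + 128 = 352 kbps = 0.352 Mbps.
Total bitrate: 26.312 Mbps.
File: 26.312 Mbps × 7620 s = 200497.4 Mb.
At 25 Mbps: 200497.4 / 25 = 8019.9 s ≈ 2.23 hours.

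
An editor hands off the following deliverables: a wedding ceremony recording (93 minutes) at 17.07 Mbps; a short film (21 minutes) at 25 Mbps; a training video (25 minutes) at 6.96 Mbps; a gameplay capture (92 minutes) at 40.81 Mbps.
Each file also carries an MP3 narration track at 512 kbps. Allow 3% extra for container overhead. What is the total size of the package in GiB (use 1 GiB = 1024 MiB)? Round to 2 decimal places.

44.31 GiB

Audio: 512 kbps = 0.512 Mbps.
wedding ceremony recording: 17.582 Mbps × 5580 s × 1.03 = 101050.8 Mb
short film: 25.512 Mbps × 1260 s × 1.03 = 33109.5 Mb
training video: 7.472 Mbps × 1500 s × 1.03 = 11544.2 Mb
gameplay capture: 41.322 Mbps × 5520 s × 1.03 = 234940.4 Mb
Total: 380644.9 Mb = 47580.6 MB.
= 44.31 GiB.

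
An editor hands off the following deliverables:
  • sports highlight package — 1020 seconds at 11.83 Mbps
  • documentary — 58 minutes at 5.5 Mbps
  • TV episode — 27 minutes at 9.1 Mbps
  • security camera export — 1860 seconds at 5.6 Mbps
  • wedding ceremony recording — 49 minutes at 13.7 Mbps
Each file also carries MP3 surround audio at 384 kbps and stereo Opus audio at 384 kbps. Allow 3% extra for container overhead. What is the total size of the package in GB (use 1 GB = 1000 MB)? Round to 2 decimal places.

Audio total: 384 + 384 = 768 kbps = 0.768 Mbps.
sports highlight package: 12.598 Mbps × 1020 s × 1.03 = 13235.5 Mb
documentary: 6.268 Mbps × 3480 s × 1.03 = 22467.0 Mb
TV episode: 9.868 Mbps × 1620 s × 1.03 = 16465.7 Mb
security camera export: 6.368 Mbps × 1860 s × 1.03 = 12199.8 Mb
wedding ceremony recording: 14.468 Mbps × 2940 s × 1.03 = 43812.0 Mb
Total: 108180.0 Mb = 13522.5 MB.
= 13.52 GB.

13.52 GB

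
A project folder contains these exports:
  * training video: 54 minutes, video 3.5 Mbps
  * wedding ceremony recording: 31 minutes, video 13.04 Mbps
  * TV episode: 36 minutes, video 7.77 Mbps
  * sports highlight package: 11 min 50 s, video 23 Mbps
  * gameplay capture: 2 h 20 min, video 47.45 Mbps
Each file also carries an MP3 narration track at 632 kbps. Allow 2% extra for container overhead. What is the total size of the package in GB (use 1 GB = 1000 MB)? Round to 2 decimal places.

Audio: 632 kbps = 0.632 Mbps.
training video: 4.132 Mbps × 3240 s × 1.02 = 13655.4 Mb
wedding ceremony recording: 13.672 Mbps × 1860 s × 1.02 = 25938.5 Mb
TV episode: 8.402 Mbps × 2160 s × 1.02 = 18511.3 Mb
sports highlight package: 23.632 Mbps × 710 s × 1.02 = 17114.3 Mb
gameplay capture: 48.082 Mbps × 8400 s × 1.02 = 411966.6 Mb
Total: 487186.1 Mb = 60898.3 MB.
= 60.90 GB.

60.90 GB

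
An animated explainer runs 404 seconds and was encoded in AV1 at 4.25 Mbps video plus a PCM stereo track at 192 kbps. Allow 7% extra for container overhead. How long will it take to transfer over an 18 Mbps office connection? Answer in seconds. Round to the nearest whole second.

Audio: 192 kbps = 0.192 Mbps.
Total bitrate: 4.442 Mbps.
File: 4.442 Mbps × 404 s = 1794.6 Mb.
With 7% container overhead: ×1.07. → 1920.2 Mb.
At 18 Mbps: 1920.2 / 18 = 106.7 s ≈ 107 seconds.

107 seconds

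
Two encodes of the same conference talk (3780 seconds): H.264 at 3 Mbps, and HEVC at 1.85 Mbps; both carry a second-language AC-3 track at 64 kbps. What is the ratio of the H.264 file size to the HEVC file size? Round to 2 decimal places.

1.60

Audio: 64 kbps = 0.064 Mbps.
H.264: 3.064 Mbps × 3780 s = 11581.9 Mb = 1.348 GiB.
HEVC: 1.914 Mbps × 3780 s = 7234.9 Mb = 0.842 GiB.
Ratio: 1.348 / 0.842 = 1.601.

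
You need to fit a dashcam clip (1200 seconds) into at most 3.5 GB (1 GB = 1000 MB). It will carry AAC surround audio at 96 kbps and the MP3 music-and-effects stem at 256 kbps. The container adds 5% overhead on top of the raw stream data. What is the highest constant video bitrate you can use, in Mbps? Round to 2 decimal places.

21.87 Mbps

Budget: 3.5 GB = 28000.0 Mb.
Stream payload after overhead: 28000.0 / 1.05 = 26666.7 Mb.
Total bitrate budget: 26666.7 Mb / 1200 s = 22.222 Mbps.
Audio total: 96 + 256 = 352 kbps = 0.352 Mbps.
Video: 22.222 − 0.352 = 21.870 Mbps.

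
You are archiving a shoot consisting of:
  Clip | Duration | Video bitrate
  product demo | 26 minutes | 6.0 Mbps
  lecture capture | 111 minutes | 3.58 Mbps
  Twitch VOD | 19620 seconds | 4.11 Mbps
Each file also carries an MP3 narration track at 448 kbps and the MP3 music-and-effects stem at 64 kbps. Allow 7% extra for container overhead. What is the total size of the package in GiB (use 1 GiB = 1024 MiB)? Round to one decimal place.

Audio total: 448 + 64 = 512 kbps = 0.512 Mbps.
product demo: 6.512 Mbps × 1560 s × 1.07 = 10869.8 Mb
lecture capture: 4.092 Mbps × 6660 s × 1.07 = 29160.4 Mb
Twitch VOD: 4.622 Mbps × 19620 s × 1.07 = 97031.5 Mb
Total: 137061.7 Mb = 17132.7 MB.
= 15.96 GiB.

16.0 GiB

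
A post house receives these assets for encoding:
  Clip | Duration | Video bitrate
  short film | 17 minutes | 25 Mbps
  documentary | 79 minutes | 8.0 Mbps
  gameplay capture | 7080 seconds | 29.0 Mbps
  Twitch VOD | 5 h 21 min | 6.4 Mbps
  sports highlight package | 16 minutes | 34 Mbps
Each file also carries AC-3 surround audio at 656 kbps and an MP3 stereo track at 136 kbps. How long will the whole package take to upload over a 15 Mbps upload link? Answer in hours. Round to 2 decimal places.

8.35 hours

Audio total: 656 + 136 = 792 kbps = 0.792 Mbps.
short film: 25.792 Mbps × 1020 s = 26307.8 Mb
documentary: 8.792 Mbps × 4740 s = 41674.1 Mb
gameplay capture: 29.792 Mbps × 7080 s = 210927.4 Mb
Twitch VOD: 7.192 Mbps × 19260 s = 138517.9 Mb
sports highlight package: 34.792 Mbps × 960 s = 33400.3 Mb
Total: 450827.5 Mb = 56353.4 MB.
At 15 Mbps: 450827.5 / 15 = 30055 s ≈ 8.35 hours.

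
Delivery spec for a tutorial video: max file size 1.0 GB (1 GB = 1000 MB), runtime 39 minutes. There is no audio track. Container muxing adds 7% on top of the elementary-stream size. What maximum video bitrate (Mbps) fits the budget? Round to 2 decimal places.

Budget: 1.0 GB = 8000.0 Mb.
Stream payload after overhead: 8000.0 / 1.07 = 7476.6 Mb.
39 min = 2340 s
Total bitrate budget: 7476.6 Mb / 2340 s = 3.195 Mbps.

3.20 Mbps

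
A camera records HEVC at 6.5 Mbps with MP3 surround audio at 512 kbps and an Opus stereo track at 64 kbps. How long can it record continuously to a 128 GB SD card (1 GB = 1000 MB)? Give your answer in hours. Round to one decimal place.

40.2 hours

Audio total: 512 + 64 = 576 kbps = 0.576 Mbps.
Total bitrate: 6.5 + 0.576 = 7.076 Mbps.
Capacity: 128 GB = 1,024,000 Mb.
Recording time: 1,024,000 / 7.076 = 144,715 s ≈ 40.2 hours.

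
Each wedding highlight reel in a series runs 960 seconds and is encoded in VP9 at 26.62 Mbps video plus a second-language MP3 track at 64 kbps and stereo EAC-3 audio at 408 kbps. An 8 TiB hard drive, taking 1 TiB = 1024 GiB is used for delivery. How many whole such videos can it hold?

Audio total: 64 + 408 = 472 kbps = 0.472 Mbps.
Total bitrate: 27.092 Mbps.
Per item: 27.092 Mbps × 960 s = 26,008 Mb = 3,251 MB.
Capacity: 8 TiB = 70,368,744 Mb; 2705.62 items → 2705 complete.

2705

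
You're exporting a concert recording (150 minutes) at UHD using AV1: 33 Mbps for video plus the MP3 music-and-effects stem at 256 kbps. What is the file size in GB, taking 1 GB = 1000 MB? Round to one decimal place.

150 min = 9000 s
Audio: 256 kbps = 0.256 Mbps.
Total bitrate: 33 + 0.256 = 33.256 Mbps.
Stream data: 33.256 Mbps × 9000 s = 299304.0 Mb.
299,304 Mb ÷ 8 = 37,413 MB → 37.41 GB.

37.4 GB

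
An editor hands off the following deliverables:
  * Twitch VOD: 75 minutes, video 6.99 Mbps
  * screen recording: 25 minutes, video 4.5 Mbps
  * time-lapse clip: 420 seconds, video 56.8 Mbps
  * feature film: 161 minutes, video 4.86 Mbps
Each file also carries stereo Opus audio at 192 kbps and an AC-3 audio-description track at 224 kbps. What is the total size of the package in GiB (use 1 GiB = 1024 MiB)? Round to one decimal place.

13.5 GiB

Audio total: 192 + 224 = 416 kbps = 0.416 Mbps.
Twitch VOD: 7.406 Mbps × 4500 s = 33327.0 Mb
screen recording: 4.916 Mbps × 1500 s = 7374.0 Mb
time-lapse clip: 57.216 Mbps × 420 s = 24030.7 Mb
feature film: 5.276 Mbps × 9660 s = 50966.2 Mb
Total: 115697.9 Mb = 14462.2 MB.
= 13.47 GiB.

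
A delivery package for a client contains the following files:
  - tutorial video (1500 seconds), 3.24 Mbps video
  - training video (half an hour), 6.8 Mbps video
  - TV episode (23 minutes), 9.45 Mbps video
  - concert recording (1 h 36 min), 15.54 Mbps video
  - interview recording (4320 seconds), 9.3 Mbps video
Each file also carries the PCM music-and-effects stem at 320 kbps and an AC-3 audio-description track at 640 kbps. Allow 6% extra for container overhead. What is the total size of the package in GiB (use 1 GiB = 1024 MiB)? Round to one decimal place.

Audio total: 320 + 640 = 960 kbps = 0.960 Mbps.
tutorial video: 4.200 Mbps × 1500 s × 1.06 = 6678.0 Mb
training video: 7.760 Mbps × 1800 s × 1.06 = 14806.1 Mb
TV episode: 10.410 Mbps × 1380 s × 1.06 = 15227.7 Mb
concert recording: 16.500 Mbps × 5760 s × 1.06 = 100742.4 Mb
interview recording: 10.260 Mbps × 4320 s × 1.06 = 46982.6 Mb
Total: 184436.8 Mb = 23054.6 MB.
= 21.47 GiB.

21.5 GiB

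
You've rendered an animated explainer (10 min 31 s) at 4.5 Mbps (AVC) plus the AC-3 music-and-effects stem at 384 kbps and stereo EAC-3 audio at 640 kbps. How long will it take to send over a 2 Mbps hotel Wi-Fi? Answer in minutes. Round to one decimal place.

29.0 minutes

10 min 31 s = 631 s
Audio total: 384 + 640 = 1024 kbps = 1.024 Mbps.
Total bitrate: 5.524 Mbps.
File: 5.524 Mbps × 631 s = 3485.6 Mb.
At 2 Mbps: 3485.6 / 2 = 1742.8 s ≈ 29 minutes.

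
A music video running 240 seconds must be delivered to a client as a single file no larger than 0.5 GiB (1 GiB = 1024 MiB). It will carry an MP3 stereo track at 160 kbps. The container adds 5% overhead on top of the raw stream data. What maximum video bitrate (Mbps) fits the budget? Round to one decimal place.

Budget: 0.5 GiB = 4295.0 Mb.
Stream payload after overhead: 4295.0 / 1.05 = 4090.4 Mb.
Total bitrate budget: 4090.4 Mb / 240 s = 17.044 Mbps.
Audio: 160 kbps = 0.160 Mbps.
Video: 17.044 − 0.160 = 16.884 Mbps.

16.9 Mbps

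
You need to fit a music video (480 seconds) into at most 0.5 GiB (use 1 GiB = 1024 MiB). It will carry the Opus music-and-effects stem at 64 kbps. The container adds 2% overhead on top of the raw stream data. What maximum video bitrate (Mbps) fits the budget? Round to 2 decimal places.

Budget: 0.5 GiB = 4295.0 Mb.
Stream payload after overhead: 4295.0 / 1.02 = 4210.8 Mb.
Total bitrate budget: 4210.8 Mb / 480 s = 8.772 Mbps.
Audio: 64 kbps = 0.064 Mbps.
Video: 8.772 − 0.064 = 8.708 Mbps.

8.71 Mbps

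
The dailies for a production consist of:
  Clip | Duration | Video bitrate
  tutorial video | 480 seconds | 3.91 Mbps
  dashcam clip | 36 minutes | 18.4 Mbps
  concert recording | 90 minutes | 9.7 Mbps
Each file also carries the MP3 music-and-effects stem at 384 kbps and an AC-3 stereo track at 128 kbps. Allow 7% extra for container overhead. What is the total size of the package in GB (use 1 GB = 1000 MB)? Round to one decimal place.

13.1 GB

Audio total: 384 + 128 = 512 kbps = 0.512 Mbps.
tutorial video: 4.422 Mbps × 480 s × 1.07 = 2271.1 Mb
dashcam clip: 18.912 Mbps × 2160 s × 1.07 = 43709.4 Mb
concert recording: 10.212 Mbps × 5400 s × 1.07 = 59004.9 Mb
Total: 104985.5 Mb = 13123.2 MB.
= 13.12 GB.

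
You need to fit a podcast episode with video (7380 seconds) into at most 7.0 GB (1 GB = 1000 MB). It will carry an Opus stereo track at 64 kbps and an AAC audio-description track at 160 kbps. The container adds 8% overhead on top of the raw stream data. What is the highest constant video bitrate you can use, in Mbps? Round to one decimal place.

6.8 Mbps

Budget: 7.0 GB = 56000.0 Mb.
Stream payload after overhead: 56000.0 / 1.08 = 51851.9 Mb.
Total bitrate budget: 51851.9 Mb / 7380 s = 7.026 Mbps.
Audio total: 64 + 160 = 224 kbps = 0.224 Mbps.
Video: 7.026 − 0.224 = 6.802 Mbps.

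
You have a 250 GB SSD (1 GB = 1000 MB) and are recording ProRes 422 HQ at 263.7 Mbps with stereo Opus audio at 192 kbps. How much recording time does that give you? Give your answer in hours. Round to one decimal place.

Audio: 192 kbps = 0.192 Mbps.
Total bitrate: 263.7 + 0.192 = 263.892 Mbps.
Capacity: 250 GB = 2,000,000 Mb.
Recording time: 2,000,000 / 263.892 = 7,579 s ≈ 2.11 hours.

2.1 hours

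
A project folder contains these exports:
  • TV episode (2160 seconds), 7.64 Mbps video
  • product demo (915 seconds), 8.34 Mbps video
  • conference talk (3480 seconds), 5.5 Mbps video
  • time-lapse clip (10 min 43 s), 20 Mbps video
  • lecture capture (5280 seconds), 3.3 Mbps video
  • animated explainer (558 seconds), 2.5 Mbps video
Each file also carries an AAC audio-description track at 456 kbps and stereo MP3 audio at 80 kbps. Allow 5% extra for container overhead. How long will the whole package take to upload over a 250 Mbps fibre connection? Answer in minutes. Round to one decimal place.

5.7 minutes

Audio total: 456 + 80 = 536 kbps = 0.536 Mbps.
TV episode: 8.176 Mbps × 2160 s × 1.05 = 18543.2 Mb
product demo: 8.876 Mbps × 915 s × 1.05 = 8527.6 Mb
conference talk: 6.036 Mbps × 3480 s × 1.05 = 22055.5 Mb
time-lapse clip: 20.536 Mbps × 643 s × 1.05 = 13864.9 Mb
lecture capture: 3.836 Mbps × 5280 s × 1.05 = 21266.8 Mb
animated explainer: 3.036 Mbps × 558 s × 1.05 = 1778.8 Mb
Total: 86036.8 Mb = 10754.6 MB.
At 250 Mbps: 86036.8 / 250 = 344 s ≈ 5.74 minutes.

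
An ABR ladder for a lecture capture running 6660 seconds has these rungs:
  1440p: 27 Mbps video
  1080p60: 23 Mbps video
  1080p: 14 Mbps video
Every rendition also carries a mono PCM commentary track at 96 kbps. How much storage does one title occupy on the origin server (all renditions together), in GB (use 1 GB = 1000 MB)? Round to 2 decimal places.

Audio: 96 kbps = 0.096 Mbps.
Sum of rendition bitrates: (27+0.096) + (23+0.096) + (14+0.096) = 64.288 Mbps.
× 6660 s = 428,158 Mb = 53,520 MB = 53.52 GB.

53.52 GB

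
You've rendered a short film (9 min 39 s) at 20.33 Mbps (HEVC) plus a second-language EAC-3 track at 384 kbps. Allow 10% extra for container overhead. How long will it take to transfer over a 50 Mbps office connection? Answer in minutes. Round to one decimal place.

9 min 39 s = 579 s
Audio: 384 kbps = 0.384 Mbps.
Total bitrate: 20.714 Mbps.
File: 20.714 Mbps × 579 s = 11993.4 Mb.
With 10% container overhead: ×1.10. → 13192.7 Mb.
At 50 Mbps: 13192.7 / 50 = 263.9 s ≈ 4.4 minutes.

4.4 minutes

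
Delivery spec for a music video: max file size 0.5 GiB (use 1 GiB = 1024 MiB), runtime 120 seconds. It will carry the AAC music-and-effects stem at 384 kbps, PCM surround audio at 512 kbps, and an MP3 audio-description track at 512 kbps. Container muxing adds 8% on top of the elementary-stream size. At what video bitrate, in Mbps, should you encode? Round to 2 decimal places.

31.73 Mbps

Budget: 0.5 GiB = 4295.0 Mb.
Stream payload after overhead: 4295.0 / 1.08 = 3976.8 Mb.
Total bitrate budget: 3976.8 Mb / 120 s = 33.140 Mbps.
Audio total: 384 + 512 + 512 = 1408 kbps = 1.408 Mbps.
Video: 33.140 − 1.408 = 31.732 Mbps.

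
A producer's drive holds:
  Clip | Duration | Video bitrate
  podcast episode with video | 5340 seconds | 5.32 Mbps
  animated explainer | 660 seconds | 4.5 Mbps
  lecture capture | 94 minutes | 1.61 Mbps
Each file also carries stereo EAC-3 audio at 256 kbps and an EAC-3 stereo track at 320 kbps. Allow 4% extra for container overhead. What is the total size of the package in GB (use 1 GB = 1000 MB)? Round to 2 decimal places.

6.13 GB

Audio total: 256 + 320 = 576 kbps = 0.576 Mbps.
podcast episode with video: 5.896 Mbps × 5340 s × 1.04 = 32744.0 Mb
animated explainer: 5.076 Mbps × 660 s × 1.04 = 3484.2 Mb
lecture capture: 2.186 Mbps × 5640 s × 1.04 = 12822.2 Mb
Total: 49050.4 Mb = 6131.3 MB.
= 6.131 GB.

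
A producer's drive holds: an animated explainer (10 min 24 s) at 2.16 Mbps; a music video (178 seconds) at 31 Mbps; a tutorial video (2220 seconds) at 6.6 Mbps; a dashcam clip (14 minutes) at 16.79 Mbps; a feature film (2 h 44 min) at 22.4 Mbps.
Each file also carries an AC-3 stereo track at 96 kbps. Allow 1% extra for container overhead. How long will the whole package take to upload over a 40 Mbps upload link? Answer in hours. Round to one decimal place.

Audio: 96 kbps = 0.096 Mbps.
animated explainer: 2.256 Mbps × 624 s × 1.01 = 1421.8 Mb
music video: 31.096 Mbps × 178 s × 1.01 = 5590.4 Mb
tutorial video: 6.696 Mbps × 2220 s × 1.01 = 15013.8 Mb
dashcam clip: 16.886 Mbps × 840 s × 1.01 = 14326.1 Mb
feature film: 22.496 Mbps × 9840 s × 1.01 = 223574.2 Mb
Total: 259926.4 Mb = 32490.8 MB.
At 40 Mbps: 259926.4 / 40 = 6498 s ≈ 1.81 hours.

1.8 hours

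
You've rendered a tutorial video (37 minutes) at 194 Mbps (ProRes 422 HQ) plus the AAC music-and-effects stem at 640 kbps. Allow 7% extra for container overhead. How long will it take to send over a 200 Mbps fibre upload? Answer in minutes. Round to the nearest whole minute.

37 min = 2220 s
Audio: 640 kbps = 0.640 Mbps.
Total bitrate: 194.640 Mbps.
File: 194.640 Mbps × 2220 s = 432100.8 Mb.
With 7% container overhead: ×1.07. → 462347.9 Mb.
At 200 Mbps: 462347.9 / 200 = 2311.7 s ≈ 38.5 minutes.

39 minutes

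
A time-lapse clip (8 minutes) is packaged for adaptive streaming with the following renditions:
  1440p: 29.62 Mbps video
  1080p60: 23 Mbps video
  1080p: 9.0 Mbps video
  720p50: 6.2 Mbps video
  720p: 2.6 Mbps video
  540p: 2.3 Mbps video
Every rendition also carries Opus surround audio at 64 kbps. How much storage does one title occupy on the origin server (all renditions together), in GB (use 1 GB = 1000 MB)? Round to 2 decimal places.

4.39 GB

8 min = 480 s
Audio: 64 kbps = 0.064 Mbps.
Sum of rendition bitrates: (29.62+0.064) + (23+0.064) + (9.0+0.064) + (6.2+0.064) + (2.6+0.064) + (2.3+0.064) = 73.104 Mbps.
× 480 s = 35,090 Mb = 4,386 MB = 4.386 GB.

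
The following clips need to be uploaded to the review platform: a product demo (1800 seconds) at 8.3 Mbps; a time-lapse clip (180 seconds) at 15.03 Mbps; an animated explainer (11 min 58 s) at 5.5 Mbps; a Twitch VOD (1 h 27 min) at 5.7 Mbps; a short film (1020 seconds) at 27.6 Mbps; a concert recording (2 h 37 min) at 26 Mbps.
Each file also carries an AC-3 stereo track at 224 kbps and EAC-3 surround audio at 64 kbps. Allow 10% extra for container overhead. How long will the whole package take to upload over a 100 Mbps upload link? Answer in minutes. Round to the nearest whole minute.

Audio total: 224 + 64 = 288 kbps = 0.288 Mbps.
product demo: 8.588 Mbps × 1800 s × 1.10 = 17004.2 Mb
time-lapse clip: 15.318 Mbps × 180 s × 1.10 = 3033.0 Mb
animated explainer: 5.788 Mbps × 718 s × 1.10 = 4571.4 Mb
Twitch VOD: 5.988 Mbps × 5220 s × 1.10 = 34383.1 Mb
short film: 27.888 Mbps × 1020 s × 1.10 = 31290.3 Mb
concert recording: 26.288 Mbps × 9420 s × 1.10 = 272396.3 Mb
Total: 362678.3 Mb = 45334.8 MB.
At 100 Mbps: 362678.3 / 100 = 3627 s ≈ 60.4 minutes.

60 minutes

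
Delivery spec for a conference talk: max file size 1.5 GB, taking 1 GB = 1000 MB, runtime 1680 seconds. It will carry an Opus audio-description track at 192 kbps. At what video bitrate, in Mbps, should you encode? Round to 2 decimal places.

Budget: 1.5 GB = 12000.0 Mb.
Total bitrate budget: 12000.0 Mb / 1680 s = 7.143 Mbps.
Audio: 192 kbps = 0.192 Mbps.
Video: 7.143 − 0.192 = 6.951 Mbps.

6.95 Mbps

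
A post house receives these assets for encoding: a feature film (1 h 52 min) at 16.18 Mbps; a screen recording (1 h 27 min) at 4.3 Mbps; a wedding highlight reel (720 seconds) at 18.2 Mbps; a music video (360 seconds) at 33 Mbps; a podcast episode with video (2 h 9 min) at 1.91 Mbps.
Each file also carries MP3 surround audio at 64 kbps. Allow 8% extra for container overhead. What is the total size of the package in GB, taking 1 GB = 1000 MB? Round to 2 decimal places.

23.26 GB

Audio: 64 kbps = 0.064 Mbps.
feature film: 16.244 Mbps × 6720 s × 1.08 = 117892.5 Mb
screen recording: 4.364 Mbps × 5220 s × 1.08 = 24602.5 Mb
wedding highlight reel: 18.264 Mbps × 720 s × 1.08 = 14202.1 Mb
music video: 33.064 Mbps × 360 s × 1.08 = 12855.3 Mb
podcast episode with video: 1.974 Mbps × 7740 s × 1.08 = 16501.1 Mb
Total: 186053.4 Mb = 23256.7 MB.
= 23.26 GB.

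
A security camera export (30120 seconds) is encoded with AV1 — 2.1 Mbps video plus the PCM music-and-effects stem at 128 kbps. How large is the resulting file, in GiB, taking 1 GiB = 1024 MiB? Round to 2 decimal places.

7.81 GiB

Audio: 128 kbps = 0.128 Mbps.
Total bitrate: 2.1 + 0.128 = 2.228 Mbps.
Stream data: 2.228 Mbps × 30120 s = 67107.4 Mb.
67,107 Mb = 8,388,420,000 bytes ÷ 1,073,741,824 = 7.812 GiB.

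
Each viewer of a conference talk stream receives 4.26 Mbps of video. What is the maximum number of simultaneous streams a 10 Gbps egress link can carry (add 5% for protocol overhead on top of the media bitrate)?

On the wire with 5% overhead: 4.473 Mbps.
10 Gbps = 10,000 Mbps; 10,000 / 4.473 = 2235.64 → 2235 viewers.

2235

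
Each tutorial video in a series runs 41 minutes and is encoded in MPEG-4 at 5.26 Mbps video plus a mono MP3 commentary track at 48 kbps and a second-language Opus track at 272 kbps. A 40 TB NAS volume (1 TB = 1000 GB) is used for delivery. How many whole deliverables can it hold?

41 min = 2460 s
Audio total: 48 + 272 = 320 kbps = 0.320 Mbps.
Total bitrate: 5.580 Mbps.
Per item: 5.580 Mbps × 2460 s = 13,727 Mb = 1,716 MB.
Capacity: 40 TB = 320,000,000 Mb; 23312.06 items → 23312 complete.

23312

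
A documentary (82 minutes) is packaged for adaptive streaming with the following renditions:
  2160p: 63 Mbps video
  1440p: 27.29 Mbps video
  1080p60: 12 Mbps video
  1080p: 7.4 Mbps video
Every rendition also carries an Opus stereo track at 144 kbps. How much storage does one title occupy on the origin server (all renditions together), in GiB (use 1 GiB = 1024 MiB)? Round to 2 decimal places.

82 min = 4920 s
Audio: 144 kbps = 0.144 Mbps.
Sum of rendition bitrates: (63+0.144) + (27.29+0.144) + (12+0.144) + (7.4+0.144) = 110.266 Mbps.
× 4920 s = 542,509 Mb = 67,814 MB = 63.16 GiB.

63.16 GiB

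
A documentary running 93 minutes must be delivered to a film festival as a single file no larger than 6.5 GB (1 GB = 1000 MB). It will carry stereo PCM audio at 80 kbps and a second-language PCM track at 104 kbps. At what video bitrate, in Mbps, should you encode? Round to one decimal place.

Budget: 6.5 GB = 52000.0 Mb.
93 min = 5580 s
Total bitrate budget: 52000.0 Mb / 5580 s = 9.319 Mbps.
Audio total: 80 + 104 = 184 kbps = 0.184 Mbps.
Video: 9.319 − 0.184 = 9.135 Mbps.

9.1 Mbps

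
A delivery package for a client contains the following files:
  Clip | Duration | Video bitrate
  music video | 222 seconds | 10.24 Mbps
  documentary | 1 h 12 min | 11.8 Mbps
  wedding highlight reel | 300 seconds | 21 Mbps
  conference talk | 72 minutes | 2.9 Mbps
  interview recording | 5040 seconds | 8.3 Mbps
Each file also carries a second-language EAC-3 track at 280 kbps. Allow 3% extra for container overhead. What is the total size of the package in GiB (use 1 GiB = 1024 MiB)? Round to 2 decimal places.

Audio: 280 kbps = 0.280 Mbps.
music video: 10.520 Mbps × 222 s × 1.03 = 2405.5 Mb
documentary: 12.080 Mbps × 4320 s × 1.03 = 53751.2 Mb
wedding highlight reel: 21.280 Mbps × 300 s × 1.03 = 6575.5 Mb
conference talk: 3.180 Mbps × 4320 s × 1.03 = 14149.7 Mb
interview recording: 8.580 Mbps × 5040 s × 1.03 = 44540.5 Mb
Total: 121422.4 Mb = 15177.8 MB.
= 14.14 GiB.

14.14 GiB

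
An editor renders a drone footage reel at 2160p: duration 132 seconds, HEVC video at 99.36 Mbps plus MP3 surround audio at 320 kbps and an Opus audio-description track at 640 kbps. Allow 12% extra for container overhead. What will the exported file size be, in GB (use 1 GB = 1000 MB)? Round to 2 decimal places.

Audio total: 320 + 640 = 960 kbps = 0.960 Mbps.
Total bitrate: 99.36 + 0.960 = 100.320 Mbps.
Stream data: 100.320 Mbps × 132 s = 13242.2 Mb.
With 12% container overhead: ×1.12.
14,831 Mb ÷ 8 = 1,854 MB → 1.854 GB.

1.85 GB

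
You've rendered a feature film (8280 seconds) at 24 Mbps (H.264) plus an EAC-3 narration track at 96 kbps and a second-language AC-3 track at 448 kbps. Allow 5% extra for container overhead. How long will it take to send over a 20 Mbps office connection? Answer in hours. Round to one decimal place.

Audio total: 96 + 448 = 544 kbps = 0.544 Mbps.
Total bitrate: 24.544 Mbps.
File: 24.544 Mbps × 8280 s = 203224.3 Mb.
With 5% container overhead: ×1.05. → 213385.5 Mb.
At 20 Mbps: 213385.5 / 20 = 10669.3 s ≈ 2.96 hours.

3.0 hours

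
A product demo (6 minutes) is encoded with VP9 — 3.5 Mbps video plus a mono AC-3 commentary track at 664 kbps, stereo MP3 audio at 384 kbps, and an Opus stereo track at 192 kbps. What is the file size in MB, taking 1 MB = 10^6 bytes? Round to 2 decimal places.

6 min = 360 s
Audio total: 664 + 384 + 192 = 1240 kbps = 1.240 Mbps.
Total bitrate: 3.5 + 1.240 = 4.740 Mbps.
Stream data: 4.740 Mbps × 360 s = 1706.4 Mb.
1,706 Mb ÷ 8 = 213.3 MB → 213.3 MB.

213.30 MB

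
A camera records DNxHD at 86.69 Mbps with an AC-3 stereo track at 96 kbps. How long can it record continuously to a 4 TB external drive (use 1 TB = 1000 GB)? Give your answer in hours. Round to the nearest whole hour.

Audio: 96 kbps = 0.096 Mbps.
Total bitrate: 86.69 + 0.096 = 86.786 Mbps.
Capacity: 4 TB = 32,000,000 Mb.
Recording time: 32,000,000 / 86.786 = 368,723 s ≈ 102 hours.

102 hours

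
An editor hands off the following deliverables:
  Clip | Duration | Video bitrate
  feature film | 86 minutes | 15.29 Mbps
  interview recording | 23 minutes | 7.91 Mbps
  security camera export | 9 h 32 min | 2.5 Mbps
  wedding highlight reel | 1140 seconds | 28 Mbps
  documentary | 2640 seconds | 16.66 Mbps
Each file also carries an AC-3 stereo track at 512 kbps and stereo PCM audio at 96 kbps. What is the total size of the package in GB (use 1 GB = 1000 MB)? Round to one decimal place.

34.8 GB

Audio total: 512 + 96 = 608 kbps = 0.608 Mbps.
feature film: 15.898 Mbps × 5160 s = 82033.7 Mb
interview recording: 8.518 Mbps × 1380 s = 11754.8 Mb
security camera export: 3.108 Mbps × 34320 s = 106666.6 Mb
wedding highlight reel: 28.608 Mbps × 1140 s = 32613.1 Mb
documentary: 17.268 Mbps × 2640 s = 45587.5 Mb
Total: 278655.7 Mb = 34832.0 MB.
= 34.83 GB.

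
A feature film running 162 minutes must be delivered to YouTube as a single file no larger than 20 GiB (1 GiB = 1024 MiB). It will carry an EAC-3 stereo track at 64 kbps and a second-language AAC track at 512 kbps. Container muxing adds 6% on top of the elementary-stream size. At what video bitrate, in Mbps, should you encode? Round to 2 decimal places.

16.10 Mbps

Budget: 20 GiB = 171798.7 Mb.
Stream payload after overhead: 171798.7 / 1.06 = 162074.2 Mb.
162 min = 9720 s
Total bitrate budget: 162074.2 Mb / 9720 s = 16.674 Mbps.
Audio total: 64 + 512 = 576 kbps = 0.576 Mbps.
Video: 16.674 − 0.576 = 16.098 Mbps.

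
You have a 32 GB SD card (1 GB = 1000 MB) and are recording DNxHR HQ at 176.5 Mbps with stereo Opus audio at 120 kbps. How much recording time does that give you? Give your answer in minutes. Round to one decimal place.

Audio: 120 kbps = 0.120 Mbps.
Total bitrate: 176.5 + 0.120 = 176.620 Mbps.
Capacity: 32 GB = 256,000 Mb.
Recording time: 256,000 / 176.620 = 1,449 s ≈ 24.2 minutes.

24.2 minutes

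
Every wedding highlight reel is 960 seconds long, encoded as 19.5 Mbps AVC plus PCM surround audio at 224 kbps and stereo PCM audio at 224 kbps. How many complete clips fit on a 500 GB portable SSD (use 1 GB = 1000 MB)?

208

Audio total: 224 + 224 = 448 kbps = 0.448 Mbps.
Total bitrate: 19.948 Mbps.
Per item: 19.948 Mbps × 960 s = 19,150 Mb = 2,394 MB.
Capacity: 500 GB = 4,000,000 Mb; 208.88 items → 208 complete.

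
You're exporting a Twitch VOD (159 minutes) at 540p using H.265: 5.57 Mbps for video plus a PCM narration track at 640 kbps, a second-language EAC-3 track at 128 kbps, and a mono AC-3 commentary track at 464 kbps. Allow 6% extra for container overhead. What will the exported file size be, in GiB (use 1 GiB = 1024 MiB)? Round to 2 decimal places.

159 min = 9540 s
Audio total: 640 + 128 + 464 = 1232 kbps = 1.232 Mbps.
Total bitrate: 5.57 + 1.232 = 6.802 Mbps.
Stream data: 6.802 Mbps × 9540 s = 64891.1 Mb.
With 6% container overhead: ×1.06.
68,785 Mb = 8,598,068,100 bytes ÷ 1,073,741,824 = 8.008 GiB.

8.01 GiB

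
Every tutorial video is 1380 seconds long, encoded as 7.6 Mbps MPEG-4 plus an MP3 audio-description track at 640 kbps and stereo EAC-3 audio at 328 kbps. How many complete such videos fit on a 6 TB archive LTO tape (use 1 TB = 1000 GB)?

4059

Audio total: 640 + 328 = 968 kbps = 0.968 Mbps.
Total bitrate: 8.568 Mbps.
Per item: 8.568 Mbps × 1380 s = 11,824 Mb = 1,478 MB.
Capacity: 6 TB = 48,000,000 Mb; 4059.59 items → 4059 complete.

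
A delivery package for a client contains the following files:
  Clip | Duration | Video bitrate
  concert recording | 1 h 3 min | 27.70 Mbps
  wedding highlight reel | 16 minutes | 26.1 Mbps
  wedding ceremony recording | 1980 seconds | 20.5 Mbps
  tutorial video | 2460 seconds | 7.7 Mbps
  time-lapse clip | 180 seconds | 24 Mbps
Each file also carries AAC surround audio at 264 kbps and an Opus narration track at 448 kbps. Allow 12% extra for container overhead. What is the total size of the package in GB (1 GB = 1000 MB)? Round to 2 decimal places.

28.04 GB

Audio total: 264 + 448 = 712 kbps = 0.712 Mbps.
concert recording: 28.412 Mbps × 3780 s × 1.12 = 120285.0 Mb
wedding highlight reel: 26.812 Mbps × 960 s × 1.12 = 28828.3 Mb
wedding ceremony recording: 21.212 Mbps × 1980 s × 1.12 = 47039.7 Mb
tutorial video: 8.412 Mbps × 2460 s × 1.12 = 23176.7 Mb
time-lapse clip: 24.712 Mbps × 180 s × 1.12 = 4981.9 Mb
Total: 224311.7 Mb = 28039.0 MB.
= 28.04 GB.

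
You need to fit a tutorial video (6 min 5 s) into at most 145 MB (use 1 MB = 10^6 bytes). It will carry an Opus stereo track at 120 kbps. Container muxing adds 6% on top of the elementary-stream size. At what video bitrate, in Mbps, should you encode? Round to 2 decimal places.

Budget: 145 MB = 1160.0 Mb.
Stream payload after overhead: 1160.0 / 1.06 = 1094.3 Mb.
6 min 5 s = 365 s
Total bitrate budget: 1094.3 Mb / 365 s = 2.998 Mbps.
Audio: 120 kbps = 0.120 Mbps.
Video: 2.998 − 0.120 = 2.878 Mbps.

2.88 Mbps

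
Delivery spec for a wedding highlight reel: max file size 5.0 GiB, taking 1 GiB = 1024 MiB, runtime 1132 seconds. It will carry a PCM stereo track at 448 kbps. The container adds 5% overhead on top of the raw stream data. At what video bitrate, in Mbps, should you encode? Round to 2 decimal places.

Budget: 5.0 GiB = 42949.7 Mb.
Stream payload after overhead: 42949.7 / 1.05 = 40904.5 Mb.
Total bitrate budget: 40904.5 Mb / 1132 s = 36.135 Mbps.
Audio: 448 kbps = 0.448 Mbps.
Video: 36.135 − 0.448 = 35.687 Mbps.

35.69 Mbps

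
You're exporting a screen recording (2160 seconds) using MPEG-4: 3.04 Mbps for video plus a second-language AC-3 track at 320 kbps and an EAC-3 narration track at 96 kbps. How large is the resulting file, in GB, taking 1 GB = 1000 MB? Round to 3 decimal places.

0.933 GB

Audio total: 320 + 96 = 416 kbps = 0.416 Mbps.
Total bitrate: 3.04 + 0.416 = 3.456 Mbps.
Stream data: 3.456 Mbps × 2160 s = 7465.0 Mb.
7,465 Mb ÷ 8 = 933.1 MB → 0.9331 GB.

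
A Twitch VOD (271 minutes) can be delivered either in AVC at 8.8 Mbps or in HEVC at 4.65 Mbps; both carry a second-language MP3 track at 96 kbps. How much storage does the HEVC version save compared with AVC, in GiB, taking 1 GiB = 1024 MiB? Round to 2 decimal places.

7.86 GiB

271 min = 16260 s
Audio: 96 kbps = 0.096 Mbps.
AVC: 8.896 Mbps × 16260 s = 144649.0 Mb = 16.839 GiB.
HEVC: 4.746 Mbps × 16260 s = 77170.0 Mb = 8.984 GiB.
Saving: 16.839 − 8.984 = 7.856 GiB.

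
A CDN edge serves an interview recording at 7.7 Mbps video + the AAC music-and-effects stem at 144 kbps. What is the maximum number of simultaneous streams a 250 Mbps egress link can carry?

31

Audio: 144 kbps = 0.144 Mbps.
Per-viewer media rate: 7.844 Mbps.
250 Mbps = 250.0 Mbps; 250.0 / 7.844 = 31.87 → 31 viewers.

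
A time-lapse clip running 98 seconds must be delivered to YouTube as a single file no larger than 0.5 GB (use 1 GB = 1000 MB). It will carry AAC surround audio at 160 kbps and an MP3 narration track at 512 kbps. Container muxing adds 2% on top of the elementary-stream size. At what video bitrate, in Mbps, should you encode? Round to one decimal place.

39.3 Mbps

Budget: 0.5 GB = 4000.0 Mb.
Stream payload after overhead: 4000.0 / 1.02 = 3921.6 Mb.
Total bitrate budget: 3921.6 Mb / 98 s = 40.016 Mbps.
Audio total: 160 + 512 = 672 kbps = 0.672 Mbps.
Video: 40.016 − 0.672 = 39.344 Mbps.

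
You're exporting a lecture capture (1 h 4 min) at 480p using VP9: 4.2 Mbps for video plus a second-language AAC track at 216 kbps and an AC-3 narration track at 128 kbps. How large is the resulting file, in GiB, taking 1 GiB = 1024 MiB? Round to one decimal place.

2.0 GiB

1 h 4 min = 64 min = 3840 s
Audio total: 216 + 128 = 344 kbps = 0.344 Mbps.
Total bitrate: 4.2 + 0.344 = 4.544 Mbps.
Stream data: 4.544 Mbps × 3840 s = 17449.0 Mb.
17,449 Mb = 2,181,120,000 bytes ÷ 1,073,741,824 = 2.031 GiB.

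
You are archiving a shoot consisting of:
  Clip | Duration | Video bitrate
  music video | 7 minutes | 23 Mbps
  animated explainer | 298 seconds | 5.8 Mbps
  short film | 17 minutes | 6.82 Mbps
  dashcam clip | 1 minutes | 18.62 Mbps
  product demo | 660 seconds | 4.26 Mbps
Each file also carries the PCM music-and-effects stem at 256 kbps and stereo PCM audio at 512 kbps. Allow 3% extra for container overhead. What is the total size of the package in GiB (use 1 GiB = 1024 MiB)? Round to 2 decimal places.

Audio total: 256 + 512 = 768 kbps = 0.768 Mbps.
music video: 23.768 Mbps × 420 s × 1.03 = 10282.0 Mb
animated explainer: 6.568 Mbps × 298 s × 1.03 = 2016.0 Mb
short film: 7.588 Mbps × 1020 s × 1.03 = 7972.0 Mb
dashcam clip: 19.388 Mbps × 60 s × 1.03 = 1198.2 Mb
product demo: 5.028 Mbps × 660 s × 1.03 = 3418.0 Mb
Total: 24886.2 Mb = 3110.8 MB.
= 2.897 GiB.

2.90 GiB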